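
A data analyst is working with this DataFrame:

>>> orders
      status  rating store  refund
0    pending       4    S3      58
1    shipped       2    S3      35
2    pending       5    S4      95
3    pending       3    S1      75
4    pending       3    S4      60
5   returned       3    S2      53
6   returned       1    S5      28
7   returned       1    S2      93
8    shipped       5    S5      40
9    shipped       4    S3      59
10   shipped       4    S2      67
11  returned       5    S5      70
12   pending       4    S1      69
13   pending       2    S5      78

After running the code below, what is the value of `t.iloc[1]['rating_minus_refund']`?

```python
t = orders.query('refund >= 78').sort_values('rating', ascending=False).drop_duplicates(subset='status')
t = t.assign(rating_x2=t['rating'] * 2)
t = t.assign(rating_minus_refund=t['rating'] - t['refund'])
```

filter rows where refund >= 78:
      status  rating store  refund
2    pending       5    S4      95
7   returned       1    S2      93
13   pending       2    S5      78
sort by rating descending:
      status  rating store  refund
2    pending       5    S4      95
13   pending       2    S5      78
7   returned       1    S2      93
drop duplicate status (keep=first):
     status  rating store  refund
2   pending       5    S4      95
7  returned       1    S2      93
add column rating_x2 = t['rating'] * 2:
     status  rating store  refund  rating_x2
2   pending       5    S4      95         10
7  returned       1    S2      93          2
add column rating_minus_refund = t['rating'] - t['refund']:
     status  rating store  refund  rating_x2  rating_minus_refund
2   pending       5    S4      95         10                  -90
7  returned       1    S2      93          2                  -92

-92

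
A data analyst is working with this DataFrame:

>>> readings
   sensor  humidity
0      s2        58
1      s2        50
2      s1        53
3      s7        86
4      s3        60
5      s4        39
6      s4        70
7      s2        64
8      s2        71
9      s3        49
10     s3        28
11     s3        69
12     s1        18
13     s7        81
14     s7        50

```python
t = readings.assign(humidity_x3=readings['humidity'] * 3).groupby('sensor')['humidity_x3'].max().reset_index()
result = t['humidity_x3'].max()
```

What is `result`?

add column humidity_x3 = readings['humidity'] * 3:
   sensor  humidity  humidity_x3
0      s2        58          174
1      s2        50          150
2      s1        53          159
3      s7        86          258
4      s3        60          180
5      s4        39          117
6      s4        70          210
7      s2        64          192
8      s2        71          213
9      s3        49          147
10     s3        28           84
11     s3        69          207
12     s1        18           54
13     s7        81          243
14     s7        50          150
group by sensor, max of humidity_x3:
sensor
s1    159
s2    213
s3    207
s4    210
s7    258
Name: humidity_x3, dtype: int64
reset_index():
  sensor  humidity_x3
0     s1          159
1     s2          213
2     s3          207
3     s4          210
4     s7          258
Reading off the max of column 'humidity_x3', we get 258.

258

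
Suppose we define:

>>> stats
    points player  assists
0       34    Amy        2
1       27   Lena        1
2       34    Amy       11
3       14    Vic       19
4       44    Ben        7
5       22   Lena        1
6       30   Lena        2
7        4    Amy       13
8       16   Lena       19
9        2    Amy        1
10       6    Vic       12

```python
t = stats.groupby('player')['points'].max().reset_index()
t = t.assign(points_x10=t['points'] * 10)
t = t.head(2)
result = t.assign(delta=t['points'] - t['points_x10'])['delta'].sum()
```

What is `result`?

group by player, max of points:
player
Amy     34
Ben     44
Lena    30
Vic     14
Name: points, dtype: int64
reset_index():
  player  points
0    Amy      34
1    Ben      44
2   Lena      30
3    Vic      14
add column points_x10 = t['points'] * 10:
  player  points  points_x10
0    Amy      34         340
1    Ben      44         440
2   Lena      30         300
3    Vic      14         140
take first 2 rows:
  player  points  points_x10
0    Amy      34         340
1    Ben      44         440
add column delta = t['points'] - t['points_x10']:
  player  points  points_x10  delta
0    Amy      34         340   -306
1    Ben      44         440   -396
Then the sum of column 'delta': -702

-702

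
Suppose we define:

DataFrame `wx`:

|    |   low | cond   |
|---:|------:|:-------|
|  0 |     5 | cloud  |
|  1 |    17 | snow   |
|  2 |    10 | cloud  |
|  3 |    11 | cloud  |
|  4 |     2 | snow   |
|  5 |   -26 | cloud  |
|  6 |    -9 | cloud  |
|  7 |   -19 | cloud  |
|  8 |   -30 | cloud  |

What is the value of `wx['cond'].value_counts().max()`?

7

value_counts of cond:
cond
cloud    7
snow     2
Name: count, dtype: int64
So max() = 7.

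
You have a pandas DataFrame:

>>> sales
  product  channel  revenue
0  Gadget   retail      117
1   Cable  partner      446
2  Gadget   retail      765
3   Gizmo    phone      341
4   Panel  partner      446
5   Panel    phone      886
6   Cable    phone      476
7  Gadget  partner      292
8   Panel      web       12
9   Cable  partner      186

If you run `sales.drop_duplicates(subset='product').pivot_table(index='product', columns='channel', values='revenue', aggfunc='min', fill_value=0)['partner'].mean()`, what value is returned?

223.0

drop duplicate product (keep=first):
  product  channel  revenue
0  Gadget   retail      117
1   Cable  partner      446
3   Gizmo    phone      341
4   Panel  partner      446
pivot: rows=product, cols=channel, min(revenue):
channel  partner  phone  retail
product                        
Cable        446      0       0
Gadget         0      0     117
Gizmo          0    341       0
Panel        446      0       0
Reading off the mean of column 'partner', we get 223.0.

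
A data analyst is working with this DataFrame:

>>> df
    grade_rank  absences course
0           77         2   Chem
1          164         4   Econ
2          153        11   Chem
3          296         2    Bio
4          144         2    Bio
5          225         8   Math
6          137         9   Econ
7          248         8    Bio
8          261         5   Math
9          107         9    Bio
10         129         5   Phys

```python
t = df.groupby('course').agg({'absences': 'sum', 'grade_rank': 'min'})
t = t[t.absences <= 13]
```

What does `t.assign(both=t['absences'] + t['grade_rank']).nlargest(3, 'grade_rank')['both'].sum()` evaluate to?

522

group by course: sum(absences), min(grade_rank):
        absences  grade_rank
course                      
Bio           21         107
Chem          13          77
Econ          13         137
Math          13         225
Phys           5         129
filter rows where absences <= 13:
        absences  grade_rank
course                      
Chem          13          77
Econ          13         137
Math          13         225
Phys           5         129
add column both = t['absences'] + t['grade_rank']:
        absences  grade_rank  both
course                            
Chem          13          77    90
Econ          13         137   150
Math          13         225   238
Phys           5         129   134
take 3 rows with largest grade_rank:
        absences  grade_rank  both
course                            
Math          13         225   238
Econ          13         137   150
Phys           5         129   134
Taking the sum of column 'both' gives 522.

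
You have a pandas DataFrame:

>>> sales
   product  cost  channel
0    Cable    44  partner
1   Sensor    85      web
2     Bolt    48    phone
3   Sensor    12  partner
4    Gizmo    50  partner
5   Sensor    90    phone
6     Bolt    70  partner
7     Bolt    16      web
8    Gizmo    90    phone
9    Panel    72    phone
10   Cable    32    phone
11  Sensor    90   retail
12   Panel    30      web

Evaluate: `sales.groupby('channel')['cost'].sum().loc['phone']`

332

group by channel, sum of cost:
channel
partner    176
phone      332
retail      90
web        131
Name: cost, dtype: int64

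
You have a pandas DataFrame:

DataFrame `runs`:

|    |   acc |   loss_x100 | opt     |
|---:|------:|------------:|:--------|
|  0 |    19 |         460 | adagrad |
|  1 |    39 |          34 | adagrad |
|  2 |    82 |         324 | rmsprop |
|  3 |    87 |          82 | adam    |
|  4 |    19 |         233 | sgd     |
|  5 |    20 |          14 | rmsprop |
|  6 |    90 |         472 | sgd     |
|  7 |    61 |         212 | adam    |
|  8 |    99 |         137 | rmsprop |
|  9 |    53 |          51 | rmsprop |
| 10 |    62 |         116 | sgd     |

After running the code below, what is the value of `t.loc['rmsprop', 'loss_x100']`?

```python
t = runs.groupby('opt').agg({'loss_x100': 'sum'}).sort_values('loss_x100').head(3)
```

526

group by opt, sum of loss_x100:
         loss_x100
opt               
adagrad        494
adam           294
rmsprop        526
sgd            821
sort by loss_x100:
         loss_x100
opt               
adam           294
adagrad        494
rmsprop        526
sgd            821
take first 3 rows:
         loss_x100
opt               
adam           294
adagrad        494
rmsprop        526
Hence 526.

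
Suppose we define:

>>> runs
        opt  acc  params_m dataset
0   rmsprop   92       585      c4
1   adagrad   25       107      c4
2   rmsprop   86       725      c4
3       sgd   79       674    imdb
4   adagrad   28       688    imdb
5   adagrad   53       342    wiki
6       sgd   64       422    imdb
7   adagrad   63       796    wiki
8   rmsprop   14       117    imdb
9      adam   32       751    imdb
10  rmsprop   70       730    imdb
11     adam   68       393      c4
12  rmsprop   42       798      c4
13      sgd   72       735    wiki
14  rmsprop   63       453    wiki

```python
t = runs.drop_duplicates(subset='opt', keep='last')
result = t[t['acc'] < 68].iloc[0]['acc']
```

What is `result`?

drop duplicate opt (keep=last):
        opt  acc  params_m dataset
7   adagrad   63       796    wiki
11     adam   68       393      c4
13      sgd   72       735    wiki
14  rmsprop   63       453    wiki
filter rows where acc < 68:
        opt  acc  params_m dataset
7   adagrad   63       796    wiki
14  rmsprop   63       453    wiki
Finally, value at position 0, column 'acc' = 63.

63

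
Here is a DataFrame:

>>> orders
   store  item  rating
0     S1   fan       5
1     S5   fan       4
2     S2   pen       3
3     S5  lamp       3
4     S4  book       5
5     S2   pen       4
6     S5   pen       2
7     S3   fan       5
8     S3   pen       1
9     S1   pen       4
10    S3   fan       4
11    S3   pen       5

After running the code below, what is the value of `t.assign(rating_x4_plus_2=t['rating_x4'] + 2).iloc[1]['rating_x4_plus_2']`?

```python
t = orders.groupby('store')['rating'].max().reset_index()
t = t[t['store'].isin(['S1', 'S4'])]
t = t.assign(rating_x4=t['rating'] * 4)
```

22

group by store, max of rating:
store
S1    5
S2    4
S3    5
S4    5
S5    4
Name: rating, dtype: int64
reset_index():
  store  rating
0    S1       5
1    S2       4
2    S3       5
3    S4       5
4    S5       4
filter rows where store in ['S1', 'S4']:
  store  rating
0    S1       5
3    S4       5
add column rating_x4 = t['rating'] * 4:
  store  rating  rating_x4
0    S1       5         20
3    S4       5         20
add column rating_x4_plus_2 = t['rating_x4'] + 2:
  store  rating  rating_x4  rating_x4_plus_2
0    S1       5         20                22
3    S4       5         20                22
Taking the value at position 1, column 'rating_x4_plus_2' gives 22.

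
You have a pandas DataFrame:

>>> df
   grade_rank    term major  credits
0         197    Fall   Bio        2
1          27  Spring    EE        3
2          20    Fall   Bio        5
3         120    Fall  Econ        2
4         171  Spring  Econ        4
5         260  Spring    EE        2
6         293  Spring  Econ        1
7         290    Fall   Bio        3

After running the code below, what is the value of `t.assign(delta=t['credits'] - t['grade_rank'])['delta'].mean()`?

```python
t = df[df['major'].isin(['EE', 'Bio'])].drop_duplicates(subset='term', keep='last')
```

filter rows where major in ['EE', 'Bio']:
   grade_rank    term major  credits
0         197    Fall   Bio        2
1          27  Spring    EE        3
2          20    Fall   Bio        5
5         260  Spring    EE        2
7         290    Fall   Bio        3
drop duplicate term (keep=last):
   grade_rank    term major  credits
5         260  Spring    EE        2
7         290    Fall   Bio        3
add column delta = t['credits'] - t['grade_rank']:
   grade_rank    term major  credits  delta
5         260  Spring    EE        2   -258
7         290    Fall   Bio        3   -287
mean of column 'delta' → -272.5

-272.5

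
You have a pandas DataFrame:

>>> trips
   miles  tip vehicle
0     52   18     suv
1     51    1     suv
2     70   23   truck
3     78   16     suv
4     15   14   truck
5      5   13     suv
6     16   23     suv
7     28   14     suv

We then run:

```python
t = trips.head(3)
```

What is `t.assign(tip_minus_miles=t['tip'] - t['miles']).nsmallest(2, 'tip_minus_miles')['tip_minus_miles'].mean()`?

take first 3 rows:
   miles  tip vehicle
0     52   18     suv
1     51    1     suv
2     70   23   truck
add column tip_minus_miles = t['tip'] - t['miles']:
   miles  tip vehicle  tip_minus_miles
0     52   18     suv              -34
1     51    1     suv              -50
2     70   23   truck              -47
take 2 rows with smallest tip_minus_miles:
   miles  tip vehicle  tip_minus_miles
1     51    1     suv              -50
2     70   23   truck              -47
Finally, mean of column 'tip_minus_miles' = -48.5.

-48.5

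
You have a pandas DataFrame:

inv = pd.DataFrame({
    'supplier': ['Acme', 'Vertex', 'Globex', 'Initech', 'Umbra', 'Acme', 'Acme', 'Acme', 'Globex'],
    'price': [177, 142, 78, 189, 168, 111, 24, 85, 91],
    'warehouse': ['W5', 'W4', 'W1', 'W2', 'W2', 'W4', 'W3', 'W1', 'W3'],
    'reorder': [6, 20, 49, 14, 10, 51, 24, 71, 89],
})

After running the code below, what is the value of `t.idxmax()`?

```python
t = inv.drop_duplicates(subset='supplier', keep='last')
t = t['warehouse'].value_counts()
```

drop duplicate supplier (keep=last):
  supplier  price warehouse  reorder
1   Vertex    142        W4       20
3  Initech    189        W2       14
4    Umbra    168        W2       10
7     Acme     85        W1       71
8   Globex     91        W3       89
value_counts of warehouse:
warehouse
W2    2
W4    1
W1    1
W3    1
Name: count, dtype: int64
So idxmax() = W2.

W2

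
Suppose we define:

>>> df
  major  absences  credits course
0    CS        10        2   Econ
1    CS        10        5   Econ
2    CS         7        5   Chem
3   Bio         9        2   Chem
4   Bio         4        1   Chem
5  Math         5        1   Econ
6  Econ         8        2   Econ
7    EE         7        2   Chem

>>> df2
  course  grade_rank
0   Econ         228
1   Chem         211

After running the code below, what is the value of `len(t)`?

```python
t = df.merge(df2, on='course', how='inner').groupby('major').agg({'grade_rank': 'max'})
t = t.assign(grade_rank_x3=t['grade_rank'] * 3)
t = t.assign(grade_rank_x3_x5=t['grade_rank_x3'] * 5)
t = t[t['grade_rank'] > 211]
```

merge on 'course' (how='inner') → 8 rows:
  major  absences  credits course  grade_rank
0    CS        10        2   Econ         228
1    CS        10        5   Econ         228
2    CS         7        5   Chem         211
3   Bio         9        2   Chem         211
4   Bio         4        1   Chem         211
5  Math         5        1   Econ         228
6  Econ         8        2   Econ         228
7    EE         7        2   Chem         211
group by major, max of grade_rank:
       grade_rank
major            
Bio           211
CS            228
EE            211
Econ          228
Math          228
add column grade_rank_x3 = t['grade_rank'] * 3:
       grade_rank  grade_rank_x3
major                           
Bio           211            633
CS            228            684
EE            211            633
Econ          228            684
Math          228            684
add column grade_rank_x3_x5 = t['grade_rank_x3'] * 5:
       grade_rank  grade_rank_x3  grade_rank_x3_x5
major                                             
Bio           211            633              3165
CS            228            684              3420
EE            211            633              3165
Econ          228            684              3420
Math          228            684              3420
filter rows where grade_rank > 211:
       grade_rank  grade_rank_x3  grade_rank_x3_x5
major                                             
CS            228            684              3420
Econ          228            684              3420
Math          228            684              3420
number of rows → 3

3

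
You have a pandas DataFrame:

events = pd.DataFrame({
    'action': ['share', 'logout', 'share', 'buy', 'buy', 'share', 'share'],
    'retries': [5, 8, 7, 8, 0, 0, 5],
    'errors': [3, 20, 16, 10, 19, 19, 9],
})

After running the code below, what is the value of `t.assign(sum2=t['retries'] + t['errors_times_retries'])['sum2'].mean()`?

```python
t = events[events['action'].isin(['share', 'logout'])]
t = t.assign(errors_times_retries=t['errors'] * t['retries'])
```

71.4

filter rows where action in ['share', 'logout']:
   action  retries  errors
0   share        5       3
1  logout        8      20
2   share        7      16
5   share        0      19
6   share        5       9
add column errors_times_retries = t['errors'] * t['retries']:
   action  retries  errors  errors_times_retries
0   share        5       3                    15
1  logout        8      20                   160
2   share        7      16                   112
5   share        0      19                     0
6   share        5       9                    45
add column sum2 = t['retries'] + t['errors_times_retries']:
   action  retries  errors  errors_times_retries  sum2
0   share        5       3                    15    20
1  logout        8      20                   160   168
2   share        7      16                   112   119
5   share        0      19                     0     0
6   share        5       9                    45    50
Finally, mean of column 'sum2' = 71.4.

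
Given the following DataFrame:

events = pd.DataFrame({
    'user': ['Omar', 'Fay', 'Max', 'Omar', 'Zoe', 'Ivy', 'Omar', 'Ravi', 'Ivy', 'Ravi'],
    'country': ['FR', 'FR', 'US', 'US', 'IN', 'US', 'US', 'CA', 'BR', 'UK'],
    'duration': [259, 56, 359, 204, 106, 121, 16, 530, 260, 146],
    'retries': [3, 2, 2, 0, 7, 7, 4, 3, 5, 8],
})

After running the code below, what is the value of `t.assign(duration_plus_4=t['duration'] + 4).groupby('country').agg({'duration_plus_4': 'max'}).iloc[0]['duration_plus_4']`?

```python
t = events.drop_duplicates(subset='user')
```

drop duplicate user (keep=first):
   user country  duration  retries
0  Omar      FR       259        3
1   Fay      FR        56        2
2   Max      US       359        2
4   Zoe      IN       106        7
5   Ivy      US       121        7
7  Ravi      CA       530        3
add column duration_plus_4 = t['duration'] + 4:
   user country  duration  retries  duration_plus_4
0  Omar      FR       259        3              263
1   Fay      FR        56        2               60
2   Max      US       359        2              363
4   Zoe      IN       106        7              110
5   Ivy      US       121        7              125
7  Ravi      CA       530        3              534
group by country, max of duration_plus_4:
         duration_plus_4
country                 
CA                   534
FR                   263
IN                   110
US                   363
The value at position 0, column 'duration_plus_4' is 534.

534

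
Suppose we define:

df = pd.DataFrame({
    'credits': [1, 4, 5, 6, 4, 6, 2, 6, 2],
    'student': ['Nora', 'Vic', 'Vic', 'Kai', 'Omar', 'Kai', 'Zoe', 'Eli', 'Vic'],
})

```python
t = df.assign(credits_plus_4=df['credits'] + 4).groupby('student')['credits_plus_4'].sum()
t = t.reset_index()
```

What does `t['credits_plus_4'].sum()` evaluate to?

add column credits_plus_4 = df['credits'] + 4:
   credits student  credits_plus_4
0        1    Nora               5
1        4     Vic               8
2        5     Vic               9
3        6     Kai              10
4        4    Omar               8
5        6     Kai              10
6        2     Zoe               6
7        6     Eli              10
8        2     Vic               6
group by student, sum of credits_plus_4:
student
Eli     10
Kai     20
Nora     5
Omar     8
Vic     23
Zoe      6
Name: credits_plus_4, dtype: int64
reset_index():
  student  credits_plus_4
0     Eli              10
1     Kai              20
2    Nora               5
3    Omar               8
4     Vic              23
5     Zoe               6
The sum of column 'credits_plus_4' is 72.

72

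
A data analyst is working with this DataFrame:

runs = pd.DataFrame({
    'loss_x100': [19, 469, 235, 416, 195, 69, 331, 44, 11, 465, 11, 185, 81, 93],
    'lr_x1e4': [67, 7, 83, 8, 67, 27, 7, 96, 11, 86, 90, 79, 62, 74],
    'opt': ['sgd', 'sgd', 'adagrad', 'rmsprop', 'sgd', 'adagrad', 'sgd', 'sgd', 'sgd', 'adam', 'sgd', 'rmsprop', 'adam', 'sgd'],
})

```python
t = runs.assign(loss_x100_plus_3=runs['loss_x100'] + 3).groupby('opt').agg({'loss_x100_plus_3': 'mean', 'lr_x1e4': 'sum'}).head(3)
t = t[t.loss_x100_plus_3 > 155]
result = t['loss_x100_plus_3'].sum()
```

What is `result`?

add column loss_x100_plus_3 = runs['loss_x100'] + 3:
    loss_x100  lr_x1e4      opt  loss_x100_plus_3
0          19       67      sgd                22
1         469        7      sgd               472
2         235       83  adagrad               238
3         416        8  rmsprop               419
4         195       67      sgd               198
5          69       27  adagrad                72
6         331        7      sgd               334
7          44       96      sgd                47
8          11       11      sgd                14
9         465       86     adam               468
10         11       90      sgd                14
11        185       79  rmsprop               188
12         81       62     adam                84
13         93       74      sgd                96
group by opt: mean(loss_x100_plus_3), sum(lr_x1e4):
         loss_x100_plus_3  lr_x1e4
opt                               
adagrad           155.000      110
adam              276.000      148
rmsprop           303.500       87
sgd               149.625      419
take first 3 rows:
         loss_x100_plus_3  lr_x1e4
opt                               
adagrad             155.0      110
adam                276.0      148
rmsprop             303.5       87
filter rows where loss_x100_plus_3 > 155:
         loss_x100_plus_3  lr_x1e4
opt                               
adam                276.0      148
rmsprop             303.5       87

579.5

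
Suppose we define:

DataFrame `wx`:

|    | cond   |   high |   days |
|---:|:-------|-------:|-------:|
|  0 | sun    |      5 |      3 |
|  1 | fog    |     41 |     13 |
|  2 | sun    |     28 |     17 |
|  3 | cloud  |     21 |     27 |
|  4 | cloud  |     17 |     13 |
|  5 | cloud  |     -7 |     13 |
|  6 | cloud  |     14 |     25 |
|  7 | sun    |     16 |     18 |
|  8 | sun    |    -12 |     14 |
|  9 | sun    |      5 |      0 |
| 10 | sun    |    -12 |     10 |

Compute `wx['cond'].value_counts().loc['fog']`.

1

value_counts of cond:
cond
sun      6
cloud    4
fog      1
Name: count, dtype: int64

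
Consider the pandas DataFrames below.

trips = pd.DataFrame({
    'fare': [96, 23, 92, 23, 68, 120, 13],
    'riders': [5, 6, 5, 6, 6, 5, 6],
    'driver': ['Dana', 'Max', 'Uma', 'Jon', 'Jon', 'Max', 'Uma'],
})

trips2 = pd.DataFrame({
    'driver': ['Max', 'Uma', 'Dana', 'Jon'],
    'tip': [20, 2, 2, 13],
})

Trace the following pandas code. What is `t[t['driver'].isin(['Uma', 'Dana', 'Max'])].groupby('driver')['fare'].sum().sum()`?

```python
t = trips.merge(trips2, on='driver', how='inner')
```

merge on 'driver' (how='inner') → 7 rows:
   fare  riders driver  tip
0    96       5   Dana    2
1    23       6    Max   20
2    92       5    Uma    2
3    23       6    Jon   13
4    68       6    Jon   13
5   120       5    Max   20
6    13       6    Uma    2
filter rows where driver in ['Uma', 'Dana', 'Max']:
   fare  riders driver  tip
0    96       5   Dana    2
1    23       6    Max   20
2    92       5    Uma    2
5   120       5    Max   20
6    13       6    Uma    2
group by driver, sum of fare:
driver
Dana     96
Max     143
Uma     105
Name: fare, dtype: int64

344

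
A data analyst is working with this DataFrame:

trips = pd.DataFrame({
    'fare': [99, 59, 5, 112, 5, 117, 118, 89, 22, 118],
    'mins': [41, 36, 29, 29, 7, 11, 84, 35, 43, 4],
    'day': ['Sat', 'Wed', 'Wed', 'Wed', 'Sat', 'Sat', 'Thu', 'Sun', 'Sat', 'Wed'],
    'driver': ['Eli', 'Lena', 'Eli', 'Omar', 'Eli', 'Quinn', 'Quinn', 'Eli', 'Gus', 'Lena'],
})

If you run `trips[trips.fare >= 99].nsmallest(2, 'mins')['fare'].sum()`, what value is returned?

filter rows where fare >= 99:
   fare  mins  day driver
0    99    41  Sat    Eli
3   112    29  Wed   Omar
5   117    11  Sat  Quinn
6   118    84  Thu  Quinn
9   118     4  Wed   Lena
take 2 rows with smallest mins:
   fare  mins  day driver
9   118     4  Wed   Lena
5   117    11  Sat  Quinn

235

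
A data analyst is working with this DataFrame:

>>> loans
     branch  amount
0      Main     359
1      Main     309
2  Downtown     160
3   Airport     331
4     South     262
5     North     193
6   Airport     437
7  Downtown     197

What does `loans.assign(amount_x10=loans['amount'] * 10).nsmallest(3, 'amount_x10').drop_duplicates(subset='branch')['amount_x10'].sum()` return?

add column amount_x10 = loans['amount'] * 10:
     branch  amount  amount_x10
0      Main     359        3590
1      Main     309        3090
2  Downtown     160        1600
3   Airport     331        3310
4     South     262        2620
5     North     193        1930
6   Airport     437        4370
7  Downtown     197        1970
take 3 rows with smallest amount_x10:
     branch  amount  amount_x10
2  Downtown     160        1600
5     North     193        1930
7  Downtown     197        1970
drop duplicate branch (keep=first):
     branch  amount  amount_x10
2  Downtown     160        1600
5     North     193        1930
The sum of column 'amount_x10' is 3530.

3530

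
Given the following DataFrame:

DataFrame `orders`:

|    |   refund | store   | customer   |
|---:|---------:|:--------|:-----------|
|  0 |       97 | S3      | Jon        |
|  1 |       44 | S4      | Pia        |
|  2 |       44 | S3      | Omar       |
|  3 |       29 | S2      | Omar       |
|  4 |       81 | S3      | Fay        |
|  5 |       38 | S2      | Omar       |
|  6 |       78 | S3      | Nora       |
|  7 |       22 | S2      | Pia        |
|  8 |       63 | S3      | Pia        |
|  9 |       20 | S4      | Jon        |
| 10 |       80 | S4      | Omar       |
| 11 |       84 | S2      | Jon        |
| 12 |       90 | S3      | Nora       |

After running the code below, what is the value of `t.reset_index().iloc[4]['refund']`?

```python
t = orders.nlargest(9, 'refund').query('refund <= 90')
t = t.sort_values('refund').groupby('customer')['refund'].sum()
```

107

take 9 rows with largest refund:
    refund store customer
0       97    S3      Jon
12      90    S3     Nora
11      84    S2      Jon
4       81    S3      Fay
10      80    S4     Omar
6       78    S3     Nora
8       63    S3      Pia
1       44    S4      Pia
2       44    S3     Omar
filter rows where refund <= 90:
    refund store customer
12      90    S3     Nora
11      84    S2      Jon
4       81    S3      Fay
10      80    S4     Omar
6       78    S3     Nora
8       63    S3      Pia
1       44    S4      Pia
2       44    S3     Omar
sort by refund:
    refund store customer
1       44    S4      Pia
2       44    S3     Omar
8       63    S3      Pia
6       78    S3     Nora
10      80    S4     Omar
4       81    S3      Fay
11      84    S2      Jon
12      90    S3     Nora
group by customer, sum of refund:
customer
Fay      81
Jon      84
Nora    168
Omar    124
Pia     107
Name: refund, dtype: int64
reset_index():
  customer  refund
0      Fay      81
1      Jon      84
2     Nora     168
3     Omar     124
4      Pia     107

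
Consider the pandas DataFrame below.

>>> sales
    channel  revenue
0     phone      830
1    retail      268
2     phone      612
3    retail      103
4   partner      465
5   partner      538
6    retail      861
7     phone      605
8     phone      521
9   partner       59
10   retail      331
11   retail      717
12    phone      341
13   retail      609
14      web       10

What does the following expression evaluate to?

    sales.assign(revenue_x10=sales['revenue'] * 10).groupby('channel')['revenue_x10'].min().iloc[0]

add column revenue_x10 = sales['revenue'] * 10:
    channel  revenue  revenue_x10
0     phone      830         8300
1    retail      268         2680
2     phone      612         6120
3    retail      103         1030
4   partner      465         4650
5   partner      538         5380
6    retail      861         8610
7     phone      605         6050
8     phone      521         5210
9   partner       59          590
10   retail      331         3310
11   retail      717         7170
12    phone      341         3410
13   retail      609         6090
14      web       10          100
group by channel, min of revenue_x10:
channel
partner     590
phone      3410
retail     1030
web         100
Name: revenue_x10, dtype: int64
So iloc[0] = 590.

590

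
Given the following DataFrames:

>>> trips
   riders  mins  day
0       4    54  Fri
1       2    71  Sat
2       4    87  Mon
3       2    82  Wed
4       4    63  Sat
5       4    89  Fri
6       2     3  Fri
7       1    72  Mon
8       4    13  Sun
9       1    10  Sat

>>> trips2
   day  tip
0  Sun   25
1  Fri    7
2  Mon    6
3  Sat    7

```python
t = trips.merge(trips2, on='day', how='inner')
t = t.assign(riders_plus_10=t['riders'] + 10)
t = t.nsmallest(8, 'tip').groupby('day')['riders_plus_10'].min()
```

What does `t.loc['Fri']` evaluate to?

merge on 'day' (how='inner') → 9 rows:
   riders  mins  day  tip
0       4    54  Fri    7
1       2    71  Sat    7
2       4    87  Mon    6
3       4    63  Sat    7
4       4    89  Fri    7
5       2     3  Fri    7
6       1    72  Mon    6
7       4    13  Sun   25
8       1    10  Sat    7
add column riders_plus_10 = t['riders'] + 10:
   riders  mins  day  tip  riders_plus_10
0       4    54  Fri    7              14
1       2    71  Sat    7              12
2       4    87  Mon    6              14
3       4    63  Sat    7              14
4       4    89  Fri    7              14
5       2     3  Fri    7              12
6       1    72  Mon    6              11
7       4    13  Sun   25              14
8       1    10  Sat    7              11
take 8 rows with smallest tip:
   riders  mins  day  tip  riders_plus_10
2       4    87  Mon    6              14
6       1    72  Mon    6              11
0       4    54  Fri    7              14
1       2    71  Sat    7              12
3       4    63  Sat    7              14
4       4    89  Fri    7              14
5       2     3  Fri    7              12
8       1    10  Sat    7              11
group by day, min of riders_plus_10:
day
Fri    12
Mon    11
Sat    11
Name: riders_plus_10, dtype: int64
value at index 'Fri' → 12

12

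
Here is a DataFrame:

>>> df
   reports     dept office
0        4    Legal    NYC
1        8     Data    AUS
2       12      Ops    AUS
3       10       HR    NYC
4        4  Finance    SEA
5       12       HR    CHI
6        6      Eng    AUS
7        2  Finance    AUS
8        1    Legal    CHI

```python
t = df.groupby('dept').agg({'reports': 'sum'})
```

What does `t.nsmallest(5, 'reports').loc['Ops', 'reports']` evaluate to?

group by dept, sum of reports:
         reports
dept            
Data           8
Eng            6
Finance        6
HR            22
Legal          5
Ops           12
take 5 rows with smallest reports:
         reports
dept            
Legal          5
Eng            6
Finance        6
Data           8
Ops           12

12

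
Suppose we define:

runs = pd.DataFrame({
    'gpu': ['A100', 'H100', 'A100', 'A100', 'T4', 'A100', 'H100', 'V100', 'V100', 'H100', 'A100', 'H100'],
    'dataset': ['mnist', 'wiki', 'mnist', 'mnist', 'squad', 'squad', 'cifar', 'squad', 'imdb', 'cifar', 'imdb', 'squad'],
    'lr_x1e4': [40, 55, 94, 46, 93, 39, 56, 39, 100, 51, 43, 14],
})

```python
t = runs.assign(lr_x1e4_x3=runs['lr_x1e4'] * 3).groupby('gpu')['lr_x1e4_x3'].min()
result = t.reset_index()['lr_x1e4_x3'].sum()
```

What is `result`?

555

add column lr_x1e4_x3 = runs['lr_x1e4'] * 3:
     gpu dataset  lr_x1e4  lr_x1e4_x3
0   A100   mnist       40         120
1   H100    wiki       55         165
2   A100   mnist       94         282
3   A100   mnist       46         138
4     T4   squad       93         279
5   A100   squad       39         117
6   H100   cifar       56         168
7   V100   squad       39         117
8   V100    imdb      100         300
9   H100   cifar       51         153
10  A100    imdb       43         129
11  H100   squad       14          42
group by gpu, min of lr_x1e4_x3:
gpu
A100    117
H100     42
T4      279
V100    117
Name: lr_x1e4_x3, dtype: int64
reset_index():
    gpu  lr_x1e4_x3
0  A100         117
1  H100          42
2    T4         279
3  V100         117
Taking the sum of column 'lr_x1e4_x3' gives 555.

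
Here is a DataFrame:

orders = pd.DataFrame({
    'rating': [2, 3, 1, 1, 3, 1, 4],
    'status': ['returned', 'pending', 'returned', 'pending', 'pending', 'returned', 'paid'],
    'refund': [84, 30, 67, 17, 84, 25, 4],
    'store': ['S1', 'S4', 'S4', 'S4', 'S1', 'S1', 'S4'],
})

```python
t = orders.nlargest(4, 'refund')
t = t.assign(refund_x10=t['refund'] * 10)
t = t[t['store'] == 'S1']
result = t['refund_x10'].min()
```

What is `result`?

840

take 4 rows with largest refund:
   rating    status  refund store
0       2  returned      84    S1
4       3   pending      84    S1
2       1  returned      67    S4
1       3   pending      30    S4
add column refund_x10 = t['refund'] * 10:
   rating    status  refund store  refund_x10
0       2  returned      84    S1         840
4       3   pending      84    S1         840
2       1  returned      67    S4         670
1       3   pending      30    S4         300
filter rows where store == 'S1':
   rating    status  refund store  refund_x10
0       2  returned      84    S1         840
4       3   pending      84    S1         840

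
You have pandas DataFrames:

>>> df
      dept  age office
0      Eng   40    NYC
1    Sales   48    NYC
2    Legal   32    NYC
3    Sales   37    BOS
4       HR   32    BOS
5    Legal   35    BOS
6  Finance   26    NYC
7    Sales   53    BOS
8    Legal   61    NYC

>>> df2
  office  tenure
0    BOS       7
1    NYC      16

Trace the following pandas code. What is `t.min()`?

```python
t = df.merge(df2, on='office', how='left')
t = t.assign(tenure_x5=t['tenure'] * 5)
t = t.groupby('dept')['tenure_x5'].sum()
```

35

merge on 'office' (how='left') → 9 rows:
      dept  age office  tenure
0      Eng   40    NYC      16
1    Sales   48    NYC      16
2    Legal   32    NYC      16
3    Sales   37    BOS       7
4       HR   32    BOS       7
5    Legal   35    BOS       7
6  Finance   26    NYC      16
7    Sales   53    BOS       7
8    Legal   61    NYC      16
add column tenure_x5 = t['tenure'] * 5:
      dept  age office  tenure  tenure_x5
0      Eng   40    NYC      16         80
1    Sales   48    NYC      16         80
2    Legal   32    NYC      16         80
3    Sales   37    BOS       7         35
4       HR   32    BOS       7         35
5    Legal   35    BOS       7         35
6  Finance   26    NYC      16         80
7    Sales   53    BOS       7         35
8    Legal   61    NYC      16         80
group by dept, sum of tenure_x5:
dept
Eng         80
Finance     80
HR          35
Legal      195
Sales      150
Name: tenure_x5, dtype: int64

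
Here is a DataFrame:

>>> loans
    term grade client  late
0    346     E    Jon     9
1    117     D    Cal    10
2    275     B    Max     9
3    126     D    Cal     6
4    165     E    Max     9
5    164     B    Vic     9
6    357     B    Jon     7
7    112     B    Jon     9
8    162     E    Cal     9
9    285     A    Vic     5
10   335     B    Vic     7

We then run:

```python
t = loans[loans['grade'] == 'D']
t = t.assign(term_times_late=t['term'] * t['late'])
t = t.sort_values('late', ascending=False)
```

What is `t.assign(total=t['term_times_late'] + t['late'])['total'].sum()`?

1942

filter rows where grade == 'D':
   term grade client  late
1   117     D    Cal    10
3   126     D    Cal     6
add column term_times_late = t['term'] * t['late']:
   term grade client  late  term_times_late
1   117     D    Cal    10             1170
3   126     D    Cal     6              756
sort by late descending:
   term grade client  late  term_times_late
1   117     D    Cal    10             1170
3   126     D    Cal     6              756
add column total = t['term_times_late'] + t['late']:
   term grade client  late  term_times_late  total
1   117     D    Cal    10             1170   1180
3   126     D    Cal     6              756    762
Taking the sum of column 'total' gives 1942.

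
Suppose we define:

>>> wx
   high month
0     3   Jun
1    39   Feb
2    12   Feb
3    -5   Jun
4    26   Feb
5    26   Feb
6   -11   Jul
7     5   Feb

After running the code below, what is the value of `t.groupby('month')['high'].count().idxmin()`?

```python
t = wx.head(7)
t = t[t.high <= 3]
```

take first 7 rows:
   high month
0     3   Jun
1    39   Feb
2    12   Feb
3    -5   Jun
4    26   Feb
5    26   Feb
6   -11   Jul
filter rows where high <= 3:
   high month
0     3   Jun
3    -5   Jun
6   -11   Jul
group by month, count of high:
month
Jul    1
Jun    2
Name: high, dtype: int64

Jul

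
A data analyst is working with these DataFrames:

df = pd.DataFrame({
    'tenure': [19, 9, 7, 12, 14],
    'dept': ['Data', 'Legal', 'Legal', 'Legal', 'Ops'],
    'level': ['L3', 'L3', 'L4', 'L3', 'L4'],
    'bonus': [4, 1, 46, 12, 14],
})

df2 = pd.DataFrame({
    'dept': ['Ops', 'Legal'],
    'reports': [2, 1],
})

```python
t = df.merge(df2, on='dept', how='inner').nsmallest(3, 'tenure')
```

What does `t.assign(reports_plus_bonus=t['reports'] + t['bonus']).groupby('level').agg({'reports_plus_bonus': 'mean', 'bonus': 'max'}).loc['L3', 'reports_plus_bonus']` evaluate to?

7.5

merge on 'dept' (how='inner') → 4 rows:
   tenure   dept level  bonus  reports
0       9  Legal    L3      1        1
1       7  Legal    L4     46        1
2      12  Legal    L3     12        1
3      14    Ops    L4     14        2
take 3 rows with smallest tenure:
   tenure   dept level  bonus  reports
1       7  Legal    L4     46        1
0       9  Legal    L3      1        1
2      12  Legal    L3     12        1
add column reports_plus_bonus = t['reports'] + t['bonus']:
   tenure   dept level  bonus  reports  reports_plus_bonus
1       7  Legal    L4     46        1                  47
0       9  Legal    L3      1        1                   2
2      12  Legal    L3     12        1                  13
group by level: mean(reports_plus_bonus), max(bonus):
       reports_plus_bonus  bonus
level                           
L3                    7.5     12
L4                   47.0     46
The value at row 'L3', column 'reports_plus_bonus' is 7.5.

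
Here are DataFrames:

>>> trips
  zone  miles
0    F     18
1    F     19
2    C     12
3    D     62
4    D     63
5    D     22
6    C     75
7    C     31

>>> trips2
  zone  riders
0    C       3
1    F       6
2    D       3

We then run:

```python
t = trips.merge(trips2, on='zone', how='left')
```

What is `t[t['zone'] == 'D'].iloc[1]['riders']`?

3

merge on 'zone' (how='left') → 8 rows:
  zone  miles  riders
0    F     18       6
1    F     19       6
2    C     12       3
3    D     62       3
4    D     63       3
5    D     22       3
6    C     75       3
7    C     31       3
filter rows where zone == 'D':
  zone  miles  riders
3    D     62       3
4    D     63       3
5    D     22       3
Reading off the value at position 1, column 'riders', we get 3.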